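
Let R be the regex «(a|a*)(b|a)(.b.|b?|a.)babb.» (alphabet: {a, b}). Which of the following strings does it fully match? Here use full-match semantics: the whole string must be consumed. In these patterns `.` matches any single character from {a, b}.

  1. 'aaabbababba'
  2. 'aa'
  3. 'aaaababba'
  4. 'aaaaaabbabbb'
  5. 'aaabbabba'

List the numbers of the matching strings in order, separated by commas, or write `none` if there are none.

1 → match
2 → no match
3 → match
4 → match
5 → match

1, 3, 4, 5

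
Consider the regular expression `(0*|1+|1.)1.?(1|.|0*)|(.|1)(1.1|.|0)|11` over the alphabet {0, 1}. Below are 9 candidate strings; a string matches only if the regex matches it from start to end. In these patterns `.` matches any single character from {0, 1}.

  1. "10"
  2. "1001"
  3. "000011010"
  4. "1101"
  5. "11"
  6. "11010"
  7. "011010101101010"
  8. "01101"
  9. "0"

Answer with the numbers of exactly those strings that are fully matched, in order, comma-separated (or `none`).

1. "10" → match
2. "1001" → no match
3. "000011010" → no match
4. "1101" → match
5. "11" → match
6. "11010" → no match
7 → no match
8. "01101" → no match
9. "0" → no match

1, 4, 5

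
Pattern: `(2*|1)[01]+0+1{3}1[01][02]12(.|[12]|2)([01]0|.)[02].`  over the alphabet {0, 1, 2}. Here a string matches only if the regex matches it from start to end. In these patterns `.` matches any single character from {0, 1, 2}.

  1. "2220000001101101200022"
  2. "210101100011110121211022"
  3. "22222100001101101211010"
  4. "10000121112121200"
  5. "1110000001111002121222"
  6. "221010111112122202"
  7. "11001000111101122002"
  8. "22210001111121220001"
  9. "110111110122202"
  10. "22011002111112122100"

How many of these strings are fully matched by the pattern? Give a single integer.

1 → no match
2 → no match
3 → no match
4 → no match
5 → no match
6 → match
7 → no match
8 → match
9 → match
10 → no match
Total matched: 3

3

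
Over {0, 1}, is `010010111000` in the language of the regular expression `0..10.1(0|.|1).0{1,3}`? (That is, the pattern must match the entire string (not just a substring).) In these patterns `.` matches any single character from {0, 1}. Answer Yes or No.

No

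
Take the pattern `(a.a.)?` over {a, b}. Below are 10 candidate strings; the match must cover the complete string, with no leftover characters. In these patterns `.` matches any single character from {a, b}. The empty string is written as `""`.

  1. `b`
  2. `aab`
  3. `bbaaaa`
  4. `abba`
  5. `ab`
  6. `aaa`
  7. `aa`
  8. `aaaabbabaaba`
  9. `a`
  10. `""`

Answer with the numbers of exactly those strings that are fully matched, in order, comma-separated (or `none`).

10

1 → no match
2 → no match
3 → no match
4 → no match
5 → no match
6 → no match
7 → no match
8 → no match
9 → no match
10 → match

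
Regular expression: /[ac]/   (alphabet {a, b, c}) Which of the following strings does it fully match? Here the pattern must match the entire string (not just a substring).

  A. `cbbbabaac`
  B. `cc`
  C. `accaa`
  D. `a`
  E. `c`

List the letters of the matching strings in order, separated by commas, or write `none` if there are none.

A → no match
B → no match
C → no match
D → match
E → match

D, E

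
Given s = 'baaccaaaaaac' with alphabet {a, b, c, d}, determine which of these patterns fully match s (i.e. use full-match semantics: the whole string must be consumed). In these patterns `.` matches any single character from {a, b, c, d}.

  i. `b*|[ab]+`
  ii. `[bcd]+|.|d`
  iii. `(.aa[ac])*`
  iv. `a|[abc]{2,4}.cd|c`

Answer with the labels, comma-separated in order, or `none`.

i → no match
ii → no match
iii → match
iv → no match

iii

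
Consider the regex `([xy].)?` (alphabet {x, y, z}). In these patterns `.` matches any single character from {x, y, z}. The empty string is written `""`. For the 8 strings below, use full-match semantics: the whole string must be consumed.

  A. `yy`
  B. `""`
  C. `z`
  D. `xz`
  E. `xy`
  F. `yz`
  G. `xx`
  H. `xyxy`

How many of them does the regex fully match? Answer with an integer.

A. `yy` → match
B. `""` → match
C. `z` → no match
D. `xz` → match
E. `xy` → match
F. `yz` → match
G. `xx` → match
H. `xyxy` → no match
Total matched: 6

6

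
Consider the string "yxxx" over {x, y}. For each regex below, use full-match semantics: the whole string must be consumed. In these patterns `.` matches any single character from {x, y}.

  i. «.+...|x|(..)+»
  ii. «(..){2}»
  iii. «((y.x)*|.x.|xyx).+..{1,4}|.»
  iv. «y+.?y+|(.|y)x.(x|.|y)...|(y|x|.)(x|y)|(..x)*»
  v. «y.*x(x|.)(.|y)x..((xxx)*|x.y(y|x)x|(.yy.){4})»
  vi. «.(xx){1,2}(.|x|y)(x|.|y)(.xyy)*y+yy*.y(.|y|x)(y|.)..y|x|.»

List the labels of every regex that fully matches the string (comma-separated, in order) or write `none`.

i → match
ii → match
iii → match
iv → no match
v → no match
vi → no match

i, ii, iii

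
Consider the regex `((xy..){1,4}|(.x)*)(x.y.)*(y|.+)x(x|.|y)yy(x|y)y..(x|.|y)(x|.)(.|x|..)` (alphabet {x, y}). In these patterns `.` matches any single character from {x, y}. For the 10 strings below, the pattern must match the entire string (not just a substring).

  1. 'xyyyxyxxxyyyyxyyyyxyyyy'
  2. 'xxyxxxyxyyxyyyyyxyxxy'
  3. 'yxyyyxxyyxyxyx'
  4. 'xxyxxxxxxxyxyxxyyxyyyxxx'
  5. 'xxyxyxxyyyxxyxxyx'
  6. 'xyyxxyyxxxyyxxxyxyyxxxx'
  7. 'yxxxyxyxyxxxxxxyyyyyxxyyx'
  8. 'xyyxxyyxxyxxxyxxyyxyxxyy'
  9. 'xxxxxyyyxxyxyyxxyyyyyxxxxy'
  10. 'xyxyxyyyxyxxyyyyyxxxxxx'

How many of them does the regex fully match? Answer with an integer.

5

1 → no match
2 → match
3 → no match
4 → match
5 → no match
6 → no match
7 → match
8 → no match
9 → match
10 → match
Total matched: 5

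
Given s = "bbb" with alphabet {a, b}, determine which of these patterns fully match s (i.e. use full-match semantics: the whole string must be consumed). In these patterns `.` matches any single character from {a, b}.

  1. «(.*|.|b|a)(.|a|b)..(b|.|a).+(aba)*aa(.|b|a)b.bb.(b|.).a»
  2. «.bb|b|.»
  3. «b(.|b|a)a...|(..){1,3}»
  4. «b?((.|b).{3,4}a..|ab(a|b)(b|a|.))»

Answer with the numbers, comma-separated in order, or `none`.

1 → no match — must end with "a"
2 → match
3 → no match
4 → no match

2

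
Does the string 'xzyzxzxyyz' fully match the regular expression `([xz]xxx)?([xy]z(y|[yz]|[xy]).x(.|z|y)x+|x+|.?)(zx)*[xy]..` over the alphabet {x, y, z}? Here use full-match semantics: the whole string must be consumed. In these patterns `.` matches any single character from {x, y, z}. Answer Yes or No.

Yes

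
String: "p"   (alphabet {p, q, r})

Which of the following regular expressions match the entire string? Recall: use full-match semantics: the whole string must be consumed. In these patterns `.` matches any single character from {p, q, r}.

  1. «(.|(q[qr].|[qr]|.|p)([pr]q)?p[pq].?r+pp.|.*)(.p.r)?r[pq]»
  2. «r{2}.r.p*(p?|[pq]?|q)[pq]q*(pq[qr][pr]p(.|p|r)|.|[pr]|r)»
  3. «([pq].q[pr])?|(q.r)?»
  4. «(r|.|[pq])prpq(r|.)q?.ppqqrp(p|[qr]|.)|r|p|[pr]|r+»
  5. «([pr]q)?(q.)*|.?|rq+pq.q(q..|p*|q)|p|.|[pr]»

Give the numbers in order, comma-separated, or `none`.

1 → no match
2 → no match — must start with "r"
3 → no match
4 → match
5 → match

4, 5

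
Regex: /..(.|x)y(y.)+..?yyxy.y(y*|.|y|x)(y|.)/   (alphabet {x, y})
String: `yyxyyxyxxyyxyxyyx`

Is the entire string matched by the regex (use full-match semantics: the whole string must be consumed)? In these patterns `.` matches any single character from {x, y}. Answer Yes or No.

Yes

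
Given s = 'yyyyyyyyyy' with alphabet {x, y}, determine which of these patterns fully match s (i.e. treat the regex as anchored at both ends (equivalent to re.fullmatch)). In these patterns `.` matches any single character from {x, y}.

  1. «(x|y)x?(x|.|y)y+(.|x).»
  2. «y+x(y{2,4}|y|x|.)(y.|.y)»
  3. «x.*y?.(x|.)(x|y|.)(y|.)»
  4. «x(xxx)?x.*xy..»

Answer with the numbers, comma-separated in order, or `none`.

1

1 → match
2 → no match
3 → no match — must start with 'x'
4 → no match — must start with 'x'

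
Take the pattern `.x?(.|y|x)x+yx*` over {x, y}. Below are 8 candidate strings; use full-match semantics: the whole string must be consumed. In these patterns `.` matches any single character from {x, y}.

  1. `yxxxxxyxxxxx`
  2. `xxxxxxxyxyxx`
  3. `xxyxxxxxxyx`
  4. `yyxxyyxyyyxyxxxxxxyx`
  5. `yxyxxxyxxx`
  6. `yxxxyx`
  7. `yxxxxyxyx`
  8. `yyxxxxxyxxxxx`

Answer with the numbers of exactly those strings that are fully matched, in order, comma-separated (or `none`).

1 → match
2 → no match
3 → match
4 → no match
5 → match
6 → match
7 → no match
8 → match

1, 3, 5, 6, 8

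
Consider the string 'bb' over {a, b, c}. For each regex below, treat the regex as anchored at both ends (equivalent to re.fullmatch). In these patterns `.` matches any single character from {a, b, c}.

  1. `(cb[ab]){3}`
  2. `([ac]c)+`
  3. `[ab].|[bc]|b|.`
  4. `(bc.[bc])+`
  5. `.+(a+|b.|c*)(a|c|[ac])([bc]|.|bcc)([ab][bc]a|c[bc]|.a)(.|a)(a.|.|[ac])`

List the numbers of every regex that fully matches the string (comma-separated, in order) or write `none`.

1 → no match — must start with 'cb'
2 → no match — must end with 'c'
3 → match
4 → no match — must start with 'bc'
5 → no match

3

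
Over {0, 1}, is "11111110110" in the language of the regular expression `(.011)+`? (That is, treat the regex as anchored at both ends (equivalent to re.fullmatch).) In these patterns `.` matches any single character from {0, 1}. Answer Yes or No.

Every match must end with "011", but "11111110110" does not.

No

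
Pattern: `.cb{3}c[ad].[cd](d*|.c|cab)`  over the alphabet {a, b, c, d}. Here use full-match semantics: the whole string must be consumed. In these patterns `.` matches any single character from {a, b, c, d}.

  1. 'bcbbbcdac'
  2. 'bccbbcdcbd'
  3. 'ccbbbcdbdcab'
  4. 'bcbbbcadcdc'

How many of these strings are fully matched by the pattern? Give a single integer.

3

1 → match
2 → no match
3 → match
4 → match
Total matched: 3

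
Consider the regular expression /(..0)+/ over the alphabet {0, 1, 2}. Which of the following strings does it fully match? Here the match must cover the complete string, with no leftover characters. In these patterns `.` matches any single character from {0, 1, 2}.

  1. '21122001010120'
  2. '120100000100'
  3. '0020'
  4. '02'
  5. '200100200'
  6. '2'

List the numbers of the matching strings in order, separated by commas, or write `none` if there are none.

1 → no match
2 → match
3 → no match
4 → no match — must end with '0'
5 → match
6 → no match — must end with '0'

2, 5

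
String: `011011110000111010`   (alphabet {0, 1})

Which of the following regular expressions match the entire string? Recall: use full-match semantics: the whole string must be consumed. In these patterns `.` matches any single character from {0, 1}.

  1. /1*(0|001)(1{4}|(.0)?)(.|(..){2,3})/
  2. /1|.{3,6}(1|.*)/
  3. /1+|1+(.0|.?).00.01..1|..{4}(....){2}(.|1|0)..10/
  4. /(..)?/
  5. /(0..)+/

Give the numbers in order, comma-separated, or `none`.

2, 3

1 → no match
2 → match
3 → match
4 → no match
5 → no match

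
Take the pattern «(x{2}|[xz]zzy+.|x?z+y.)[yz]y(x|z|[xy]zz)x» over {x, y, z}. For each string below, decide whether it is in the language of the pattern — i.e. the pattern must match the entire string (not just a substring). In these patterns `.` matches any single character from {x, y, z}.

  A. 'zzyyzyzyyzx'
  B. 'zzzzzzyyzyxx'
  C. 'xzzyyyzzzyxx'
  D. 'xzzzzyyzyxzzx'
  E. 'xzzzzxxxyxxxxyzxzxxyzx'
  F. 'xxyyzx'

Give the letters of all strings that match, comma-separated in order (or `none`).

B, D, F

A → no match
B → match
C → no match
D → match
E → no match
F → match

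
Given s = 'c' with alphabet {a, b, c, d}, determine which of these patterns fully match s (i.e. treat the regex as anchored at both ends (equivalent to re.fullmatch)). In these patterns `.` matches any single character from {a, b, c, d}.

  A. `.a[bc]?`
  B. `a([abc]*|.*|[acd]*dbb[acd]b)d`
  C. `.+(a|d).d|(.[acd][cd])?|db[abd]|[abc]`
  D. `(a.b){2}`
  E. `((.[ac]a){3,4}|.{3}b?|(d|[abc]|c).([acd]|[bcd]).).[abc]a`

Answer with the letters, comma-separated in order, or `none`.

A → no match
B → no match — must start with 'a'
C → match
D → no match — must start with 'a'
E → no match — must end with 'a'

C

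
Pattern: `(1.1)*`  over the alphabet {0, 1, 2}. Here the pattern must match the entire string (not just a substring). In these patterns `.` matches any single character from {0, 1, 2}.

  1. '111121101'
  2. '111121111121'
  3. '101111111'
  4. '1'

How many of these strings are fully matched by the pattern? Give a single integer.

3

1. '111121101' → match
2. '111121111121' → match
3. '101111111' → match
4. '1' → no match
Total matched: 3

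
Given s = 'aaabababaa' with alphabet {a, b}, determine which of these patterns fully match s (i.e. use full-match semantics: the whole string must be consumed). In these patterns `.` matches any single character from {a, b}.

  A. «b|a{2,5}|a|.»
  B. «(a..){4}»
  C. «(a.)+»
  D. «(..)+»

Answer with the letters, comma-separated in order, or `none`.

C, D

A → no match
B → no match
C → match
D → match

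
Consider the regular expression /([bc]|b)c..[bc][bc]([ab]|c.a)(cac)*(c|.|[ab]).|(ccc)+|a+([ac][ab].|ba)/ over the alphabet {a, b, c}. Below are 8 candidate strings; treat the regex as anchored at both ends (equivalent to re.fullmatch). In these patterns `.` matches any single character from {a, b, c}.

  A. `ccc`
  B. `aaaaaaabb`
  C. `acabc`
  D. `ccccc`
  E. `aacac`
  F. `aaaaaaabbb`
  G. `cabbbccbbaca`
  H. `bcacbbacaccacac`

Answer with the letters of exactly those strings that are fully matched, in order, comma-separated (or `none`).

A → match
B → match
C → no match
D → no match
E → match
F → no match
G → no match
H → match

A, B, E, H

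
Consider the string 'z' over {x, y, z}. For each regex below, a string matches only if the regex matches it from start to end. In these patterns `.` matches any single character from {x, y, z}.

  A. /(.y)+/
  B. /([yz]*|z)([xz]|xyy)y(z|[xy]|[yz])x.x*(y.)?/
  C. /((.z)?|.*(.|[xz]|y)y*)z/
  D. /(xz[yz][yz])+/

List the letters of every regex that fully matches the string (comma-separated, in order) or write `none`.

A → no match — must end with 'y'
B → no match
C → match
D → no match — must start with 'xz'

C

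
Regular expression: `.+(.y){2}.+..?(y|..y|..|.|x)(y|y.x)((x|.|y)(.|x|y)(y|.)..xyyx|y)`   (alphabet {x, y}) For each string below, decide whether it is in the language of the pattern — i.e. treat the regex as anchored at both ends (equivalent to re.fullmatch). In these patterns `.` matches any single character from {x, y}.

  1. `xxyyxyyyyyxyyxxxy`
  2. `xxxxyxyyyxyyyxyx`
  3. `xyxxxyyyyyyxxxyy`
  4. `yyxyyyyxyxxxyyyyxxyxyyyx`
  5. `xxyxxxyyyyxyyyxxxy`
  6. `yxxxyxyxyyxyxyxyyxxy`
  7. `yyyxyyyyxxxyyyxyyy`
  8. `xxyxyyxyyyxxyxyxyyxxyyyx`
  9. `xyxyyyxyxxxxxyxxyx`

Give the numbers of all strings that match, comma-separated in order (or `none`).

1 → no match
2 → no match
3 → match
4 → no match
5 → no match
6 → match
7 → match
8 → no match
9 → no match

3, 6, 7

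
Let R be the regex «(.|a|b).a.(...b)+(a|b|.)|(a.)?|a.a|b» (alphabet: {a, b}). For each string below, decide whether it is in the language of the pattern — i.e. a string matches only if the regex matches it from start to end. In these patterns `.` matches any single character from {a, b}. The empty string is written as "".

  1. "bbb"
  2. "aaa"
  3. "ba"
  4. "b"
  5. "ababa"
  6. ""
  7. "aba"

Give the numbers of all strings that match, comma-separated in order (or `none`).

2, 4, 6, 7

1 → no match
2 → match
3 → no match
4 → match
5 → no match
6 → match
7 → match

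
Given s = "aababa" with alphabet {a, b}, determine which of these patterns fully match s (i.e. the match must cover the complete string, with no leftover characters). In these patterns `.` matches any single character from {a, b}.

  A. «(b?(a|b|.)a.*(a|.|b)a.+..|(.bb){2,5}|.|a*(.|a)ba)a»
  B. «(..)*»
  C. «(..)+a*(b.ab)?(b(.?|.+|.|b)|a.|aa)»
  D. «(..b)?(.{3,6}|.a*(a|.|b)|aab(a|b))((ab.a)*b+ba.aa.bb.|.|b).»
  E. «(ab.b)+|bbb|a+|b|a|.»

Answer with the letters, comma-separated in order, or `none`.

B, C, D

A → no match
B → match
C → match
D → match
E → no match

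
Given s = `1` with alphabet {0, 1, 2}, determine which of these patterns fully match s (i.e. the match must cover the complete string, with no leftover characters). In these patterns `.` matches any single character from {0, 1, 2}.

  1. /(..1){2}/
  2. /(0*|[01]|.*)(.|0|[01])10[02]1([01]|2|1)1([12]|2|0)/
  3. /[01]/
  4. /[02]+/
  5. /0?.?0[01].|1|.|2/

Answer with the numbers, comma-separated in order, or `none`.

1 → no match
2 → no match
3 → match
4 → no match
5 → match

3, 5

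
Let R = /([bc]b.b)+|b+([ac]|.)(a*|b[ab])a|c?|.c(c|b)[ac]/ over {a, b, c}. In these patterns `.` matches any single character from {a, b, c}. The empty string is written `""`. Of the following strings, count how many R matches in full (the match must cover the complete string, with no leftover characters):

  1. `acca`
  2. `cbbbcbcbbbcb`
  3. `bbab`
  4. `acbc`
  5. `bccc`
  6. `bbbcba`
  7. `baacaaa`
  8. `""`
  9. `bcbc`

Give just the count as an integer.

7

1 → match
2 → match
3 → match
4 → match
5 → match
6 → no match
7 → no match
8 → match
9 → match
Total matched: 7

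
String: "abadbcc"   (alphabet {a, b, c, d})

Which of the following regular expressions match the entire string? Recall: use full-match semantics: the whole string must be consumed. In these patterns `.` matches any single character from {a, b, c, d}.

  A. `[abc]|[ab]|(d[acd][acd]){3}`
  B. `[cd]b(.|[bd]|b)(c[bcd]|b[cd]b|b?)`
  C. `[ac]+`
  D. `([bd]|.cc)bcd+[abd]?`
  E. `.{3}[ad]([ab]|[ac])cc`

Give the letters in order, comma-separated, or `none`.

E

A → no match
B → no match
C → no match
D → no match
E → match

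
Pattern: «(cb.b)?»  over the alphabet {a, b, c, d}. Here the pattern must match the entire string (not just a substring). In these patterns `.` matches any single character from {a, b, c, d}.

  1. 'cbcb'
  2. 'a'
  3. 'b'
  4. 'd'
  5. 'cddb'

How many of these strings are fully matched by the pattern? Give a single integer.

1

1 → match
2 → no match
3 → no match
4 → no match
5 → no match
Total matched: 1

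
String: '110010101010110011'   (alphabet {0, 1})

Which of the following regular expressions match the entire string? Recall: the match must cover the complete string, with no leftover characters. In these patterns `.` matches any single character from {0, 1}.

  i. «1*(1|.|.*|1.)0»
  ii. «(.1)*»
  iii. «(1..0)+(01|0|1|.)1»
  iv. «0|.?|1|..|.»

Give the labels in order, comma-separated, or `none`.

i → no match — must end with '0'
ii → no match
iii → match
iv → no match

iii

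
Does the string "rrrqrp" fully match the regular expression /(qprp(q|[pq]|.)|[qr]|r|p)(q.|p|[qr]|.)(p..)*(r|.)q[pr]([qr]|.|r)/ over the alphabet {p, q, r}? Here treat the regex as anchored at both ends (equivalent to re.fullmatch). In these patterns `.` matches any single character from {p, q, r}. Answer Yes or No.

Yes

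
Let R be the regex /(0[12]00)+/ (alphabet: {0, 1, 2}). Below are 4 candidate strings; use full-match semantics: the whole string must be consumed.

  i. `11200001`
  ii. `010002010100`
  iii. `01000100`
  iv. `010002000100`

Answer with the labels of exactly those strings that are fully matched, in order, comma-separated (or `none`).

i. `11200001` → no match — must start with `0`
ii. `010002010100` → no match
iii. `01000100` → match
iv. `010002000100` → match

iii, iv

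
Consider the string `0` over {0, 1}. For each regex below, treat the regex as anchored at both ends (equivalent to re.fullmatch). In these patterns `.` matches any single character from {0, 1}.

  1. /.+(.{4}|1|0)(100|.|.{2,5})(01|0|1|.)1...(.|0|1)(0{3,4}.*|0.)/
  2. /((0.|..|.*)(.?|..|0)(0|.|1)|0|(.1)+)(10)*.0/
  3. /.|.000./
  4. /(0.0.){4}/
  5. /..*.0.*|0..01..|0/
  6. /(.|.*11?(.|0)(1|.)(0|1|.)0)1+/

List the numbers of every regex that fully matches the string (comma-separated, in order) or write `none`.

3, 5

1 → no match
2 → no match
3 → match
4 → no match
5 → match
6 → no match — must end with `1`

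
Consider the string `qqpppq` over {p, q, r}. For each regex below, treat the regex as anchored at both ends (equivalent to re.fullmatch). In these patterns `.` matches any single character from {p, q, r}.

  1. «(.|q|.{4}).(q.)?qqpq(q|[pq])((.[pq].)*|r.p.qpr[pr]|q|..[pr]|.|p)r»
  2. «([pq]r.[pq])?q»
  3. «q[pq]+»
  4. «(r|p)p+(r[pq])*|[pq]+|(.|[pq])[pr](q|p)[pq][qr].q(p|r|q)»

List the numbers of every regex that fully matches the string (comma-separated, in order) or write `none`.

3, 4

1 → no match — must end with `r`
2 → no match
3 → match
4 → match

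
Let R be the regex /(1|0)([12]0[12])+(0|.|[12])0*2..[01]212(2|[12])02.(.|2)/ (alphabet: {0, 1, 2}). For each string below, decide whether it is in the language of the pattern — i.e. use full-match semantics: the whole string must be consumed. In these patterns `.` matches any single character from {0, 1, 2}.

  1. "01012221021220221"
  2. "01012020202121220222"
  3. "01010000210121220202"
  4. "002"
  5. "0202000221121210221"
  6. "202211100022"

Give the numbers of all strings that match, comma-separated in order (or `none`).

1 → match
2 → match
3 → match
4 → no match
5 → match
6 → no match

1, 2, 3, 5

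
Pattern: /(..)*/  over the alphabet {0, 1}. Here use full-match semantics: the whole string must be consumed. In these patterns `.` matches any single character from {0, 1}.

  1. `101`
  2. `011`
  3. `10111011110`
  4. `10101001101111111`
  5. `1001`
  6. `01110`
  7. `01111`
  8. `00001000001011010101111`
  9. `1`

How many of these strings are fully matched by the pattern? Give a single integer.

1. `101` → no match
2. `011` → no match
3. `10111011110` → no match
4 → no match
5. `1001` → match
6. `01110` → no match
7. `01111` → no match
8 → no match
9. `1` → no match
Total matched: 1

1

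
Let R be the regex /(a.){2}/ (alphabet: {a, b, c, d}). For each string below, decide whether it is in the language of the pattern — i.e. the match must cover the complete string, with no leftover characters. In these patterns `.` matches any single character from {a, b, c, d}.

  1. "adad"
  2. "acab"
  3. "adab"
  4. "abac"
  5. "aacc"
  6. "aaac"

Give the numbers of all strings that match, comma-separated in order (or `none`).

1, 2, 3, 4, 6

1. "adad" → match
2. "acab" → match
3. "adab" → match
4. "abac" → match
5. "aacc" → no match
6. "aaac" → match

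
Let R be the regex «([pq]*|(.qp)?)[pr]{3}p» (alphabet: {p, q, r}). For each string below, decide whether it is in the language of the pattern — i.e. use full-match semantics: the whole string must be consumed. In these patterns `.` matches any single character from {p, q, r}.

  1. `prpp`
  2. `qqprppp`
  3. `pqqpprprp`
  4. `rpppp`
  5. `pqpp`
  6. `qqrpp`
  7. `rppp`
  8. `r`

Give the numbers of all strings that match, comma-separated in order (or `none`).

1, 2, 3, 7

1. `prpp` → match
2. `qqprppp` → match
3. `pqqpprprp` → match
4. `rpppp` → no match
5. `pqpp` → no match
6. `qqrpp` → no match
7. `rppp` → match
8. `r` → no match — must end with `p`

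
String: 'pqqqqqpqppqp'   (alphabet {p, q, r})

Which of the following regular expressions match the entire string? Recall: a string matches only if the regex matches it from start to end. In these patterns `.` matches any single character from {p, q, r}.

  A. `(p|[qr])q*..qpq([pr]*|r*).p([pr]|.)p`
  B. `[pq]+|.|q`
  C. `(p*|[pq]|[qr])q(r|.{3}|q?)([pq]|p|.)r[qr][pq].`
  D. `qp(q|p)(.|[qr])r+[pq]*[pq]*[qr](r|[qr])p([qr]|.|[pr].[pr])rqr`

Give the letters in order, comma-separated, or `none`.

A → match
B → match
C → no match
D → no match — must start with 'qp'

A, B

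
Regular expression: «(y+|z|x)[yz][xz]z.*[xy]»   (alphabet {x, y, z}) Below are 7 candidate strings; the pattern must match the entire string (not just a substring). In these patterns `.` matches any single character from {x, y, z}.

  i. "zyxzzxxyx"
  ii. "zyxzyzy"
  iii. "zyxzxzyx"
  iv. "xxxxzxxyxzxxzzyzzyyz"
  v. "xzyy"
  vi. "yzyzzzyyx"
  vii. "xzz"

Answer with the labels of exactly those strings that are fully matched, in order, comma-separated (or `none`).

i, ii, iii

i → match
ii → match
iii → match
iv → no match
v → no match
vi → no match
vii → no match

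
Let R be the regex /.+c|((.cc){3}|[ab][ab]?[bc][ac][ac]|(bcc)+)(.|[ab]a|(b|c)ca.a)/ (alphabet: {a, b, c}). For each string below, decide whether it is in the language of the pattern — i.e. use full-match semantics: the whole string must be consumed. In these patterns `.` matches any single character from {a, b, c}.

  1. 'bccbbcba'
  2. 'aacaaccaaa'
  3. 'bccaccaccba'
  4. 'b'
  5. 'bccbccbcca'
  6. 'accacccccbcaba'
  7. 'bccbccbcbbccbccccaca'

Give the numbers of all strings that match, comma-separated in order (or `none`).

1 → no match
2 → match
3 → match
4 → no match
5 → match
6 → match
7 → no match

2, 3, 5, 6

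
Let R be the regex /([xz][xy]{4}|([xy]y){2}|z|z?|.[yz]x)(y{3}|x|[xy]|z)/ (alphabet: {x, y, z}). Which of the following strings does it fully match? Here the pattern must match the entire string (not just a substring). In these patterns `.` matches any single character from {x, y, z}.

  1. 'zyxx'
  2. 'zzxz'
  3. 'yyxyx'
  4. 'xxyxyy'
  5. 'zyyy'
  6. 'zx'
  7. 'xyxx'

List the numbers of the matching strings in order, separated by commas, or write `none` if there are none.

1, 2, 3, 4, 5, 6, 7

1 → match
2 → match
3 → match
4 → match
5 → match
6 → match
7 → match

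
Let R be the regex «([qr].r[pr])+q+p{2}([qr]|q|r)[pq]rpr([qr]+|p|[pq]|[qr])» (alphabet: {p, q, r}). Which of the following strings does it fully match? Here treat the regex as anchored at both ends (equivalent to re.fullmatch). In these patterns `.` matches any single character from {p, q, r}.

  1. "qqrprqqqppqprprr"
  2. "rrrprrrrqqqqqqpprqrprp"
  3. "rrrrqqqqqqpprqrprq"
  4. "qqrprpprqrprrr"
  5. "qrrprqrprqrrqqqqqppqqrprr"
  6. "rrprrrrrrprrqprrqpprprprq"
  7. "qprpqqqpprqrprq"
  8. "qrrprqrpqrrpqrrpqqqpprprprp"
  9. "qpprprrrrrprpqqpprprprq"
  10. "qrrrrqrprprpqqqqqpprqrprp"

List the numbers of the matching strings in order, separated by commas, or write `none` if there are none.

1 → no match
2 → match
3 → match
4 → no match
5 → match
6 → no match
7 → match
8 → match
9 → no match
10 → match

2, 3, 5, 7, 8, 10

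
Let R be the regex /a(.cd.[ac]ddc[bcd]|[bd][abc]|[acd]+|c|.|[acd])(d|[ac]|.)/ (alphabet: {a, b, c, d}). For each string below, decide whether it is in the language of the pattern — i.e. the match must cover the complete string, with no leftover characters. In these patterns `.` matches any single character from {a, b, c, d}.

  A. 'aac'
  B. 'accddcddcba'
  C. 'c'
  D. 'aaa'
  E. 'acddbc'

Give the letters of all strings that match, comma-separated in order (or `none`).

A → match
B → match
C → no match — must start with 'a'
D → match
E → no match

A, B, D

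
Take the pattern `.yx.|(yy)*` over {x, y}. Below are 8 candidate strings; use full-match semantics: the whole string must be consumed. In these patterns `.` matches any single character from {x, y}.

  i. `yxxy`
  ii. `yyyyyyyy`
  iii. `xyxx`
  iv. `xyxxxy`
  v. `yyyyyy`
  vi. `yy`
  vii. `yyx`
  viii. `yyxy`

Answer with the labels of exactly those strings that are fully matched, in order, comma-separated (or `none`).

ii, iii, v, vi, viii

i. `yxxy` → no match
ii. `yyyyyyyy` → match
iii. `xyxx` → match
iv. `xyxxxy` → no match
v. `yyyyyy` → match
vi. `yy` → match
vii. `yyx` → no match
viii. `yyxy` → match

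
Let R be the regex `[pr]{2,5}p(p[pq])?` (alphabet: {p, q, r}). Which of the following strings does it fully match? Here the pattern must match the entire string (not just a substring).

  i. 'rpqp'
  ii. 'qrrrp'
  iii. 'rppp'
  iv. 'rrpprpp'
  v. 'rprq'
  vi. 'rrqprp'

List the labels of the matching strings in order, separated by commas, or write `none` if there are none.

i → no match
ii → no match
iii → match
iv → no match
v → no match
vi → no match

iii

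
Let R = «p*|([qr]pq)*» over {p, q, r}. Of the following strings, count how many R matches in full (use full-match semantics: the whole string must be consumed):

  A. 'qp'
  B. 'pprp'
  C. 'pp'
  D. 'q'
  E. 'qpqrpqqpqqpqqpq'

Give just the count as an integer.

2

A → no match
B → no match
C → match
D → no match
E → match
Total matched: 2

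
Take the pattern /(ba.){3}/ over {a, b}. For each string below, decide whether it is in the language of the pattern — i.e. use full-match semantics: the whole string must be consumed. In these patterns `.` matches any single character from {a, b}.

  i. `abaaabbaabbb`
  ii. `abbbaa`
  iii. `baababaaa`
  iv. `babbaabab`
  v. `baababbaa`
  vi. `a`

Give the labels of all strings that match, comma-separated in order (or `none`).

iv, v

i → no match — must start with `ba`
ii → no match — must start with `ba`
iii → no match
iv → match
v → match
vi → no match — must start with `ba`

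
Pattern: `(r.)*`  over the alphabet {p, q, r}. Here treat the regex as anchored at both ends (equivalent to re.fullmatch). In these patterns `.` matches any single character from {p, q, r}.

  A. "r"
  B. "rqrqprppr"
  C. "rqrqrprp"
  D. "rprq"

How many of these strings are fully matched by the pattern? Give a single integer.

2

A → no match
B → no match
C → match
D → match
Total matched: 2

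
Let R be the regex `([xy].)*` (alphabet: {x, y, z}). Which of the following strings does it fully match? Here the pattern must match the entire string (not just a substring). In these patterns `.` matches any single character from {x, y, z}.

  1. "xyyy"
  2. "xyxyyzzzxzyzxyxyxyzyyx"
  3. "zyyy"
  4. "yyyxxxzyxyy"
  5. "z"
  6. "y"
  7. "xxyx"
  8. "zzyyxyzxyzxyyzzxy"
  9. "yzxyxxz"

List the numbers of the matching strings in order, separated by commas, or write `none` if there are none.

1. "xyyy" → match
2 → no match
3. "zyyy" → no match
4. "yyyxxxzyxyy" → no match
5. "z" → no match
6. "y" → no match
7. "xxyx" → match
8 → no match
9. "yzxyxxz" → no match

1, 7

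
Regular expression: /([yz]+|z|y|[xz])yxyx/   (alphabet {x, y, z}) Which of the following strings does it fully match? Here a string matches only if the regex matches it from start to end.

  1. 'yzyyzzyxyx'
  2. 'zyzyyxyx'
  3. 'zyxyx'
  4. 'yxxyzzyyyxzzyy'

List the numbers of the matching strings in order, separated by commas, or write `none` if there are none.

1 → match
2 → match
3 → match
4 → no match — must end with 'yxyx'

1, 2, 3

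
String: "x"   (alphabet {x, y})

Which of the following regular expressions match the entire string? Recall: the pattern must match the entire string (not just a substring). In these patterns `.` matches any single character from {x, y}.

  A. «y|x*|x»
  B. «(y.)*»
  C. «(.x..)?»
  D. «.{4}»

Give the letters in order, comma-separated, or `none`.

A → match
B → no match
C → no match
D → no match

A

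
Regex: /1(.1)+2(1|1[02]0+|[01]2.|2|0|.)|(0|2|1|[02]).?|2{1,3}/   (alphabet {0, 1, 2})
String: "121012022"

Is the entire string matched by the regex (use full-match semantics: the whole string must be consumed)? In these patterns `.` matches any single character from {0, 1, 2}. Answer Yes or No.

Yes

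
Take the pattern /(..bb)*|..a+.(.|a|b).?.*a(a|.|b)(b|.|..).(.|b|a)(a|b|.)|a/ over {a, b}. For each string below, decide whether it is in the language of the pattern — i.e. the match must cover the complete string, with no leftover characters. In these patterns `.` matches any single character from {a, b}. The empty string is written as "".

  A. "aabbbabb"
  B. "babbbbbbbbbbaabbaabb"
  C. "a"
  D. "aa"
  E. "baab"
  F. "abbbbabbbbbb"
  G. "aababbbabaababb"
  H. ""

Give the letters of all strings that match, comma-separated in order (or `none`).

A. "aabbbabb" → match
B → match
C. "a" → match
D. "aa" → no match
E. "baab" → no match
F. "abbbbabbbbbb" → match
G → no match
H. "" → match

A, B, C, F, H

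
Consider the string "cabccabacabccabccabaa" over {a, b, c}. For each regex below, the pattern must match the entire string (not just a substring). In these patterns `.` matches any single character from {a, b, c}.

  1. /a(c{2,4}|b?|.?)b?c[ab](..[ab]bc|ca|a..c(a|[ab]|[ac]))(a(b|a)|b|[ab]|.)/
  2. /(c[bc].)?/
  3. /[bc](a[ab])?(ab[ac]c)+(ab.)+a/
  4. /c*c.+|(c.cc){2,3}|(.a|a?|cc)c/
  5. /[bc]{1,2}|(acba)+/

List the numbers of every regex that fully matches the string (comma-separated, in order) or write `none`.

3, 4

1 → no match — must start with "a"
2 → no match
3 → match
4 → match
5 → no match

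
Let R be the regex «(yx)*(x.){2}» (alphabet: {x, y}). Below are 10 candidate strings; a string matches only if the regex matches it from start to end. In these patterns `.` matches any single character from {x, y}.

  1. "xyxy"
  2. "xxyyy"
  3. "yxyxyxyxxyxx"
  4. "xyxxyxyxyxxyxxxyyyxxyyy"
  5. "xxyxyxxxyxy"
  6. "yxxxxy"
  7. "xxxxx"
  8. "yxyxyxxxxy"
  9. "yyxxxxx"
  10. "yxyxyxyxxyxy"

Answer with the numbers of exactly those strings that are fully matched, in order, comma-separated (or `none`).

1 → match
2 → no match
3 → match
4 → no match
5 → no match
6 → match
7 → no match
8 → match
9 → no match
10 → match

1, 3, 6, 8, 10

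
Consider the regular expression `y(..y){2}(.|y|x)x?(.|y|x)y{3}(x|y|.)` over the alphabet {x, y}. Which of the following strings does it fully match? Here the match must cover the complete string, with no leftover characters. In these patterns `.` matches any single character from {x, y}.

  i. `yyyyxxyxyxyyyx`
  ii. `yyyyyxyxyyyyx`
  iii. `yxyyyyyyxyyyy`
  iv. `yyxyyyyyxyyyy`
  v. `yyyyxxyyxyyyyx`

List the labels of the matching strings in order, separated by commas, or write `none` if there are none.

ii, iii, iv, v

i → no match
ii → match
iii → match
iv → match
v → match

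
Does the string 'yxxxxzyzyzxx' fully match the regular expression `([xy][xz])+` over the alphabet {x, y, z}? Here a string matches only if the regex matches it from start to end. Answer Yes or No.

Yes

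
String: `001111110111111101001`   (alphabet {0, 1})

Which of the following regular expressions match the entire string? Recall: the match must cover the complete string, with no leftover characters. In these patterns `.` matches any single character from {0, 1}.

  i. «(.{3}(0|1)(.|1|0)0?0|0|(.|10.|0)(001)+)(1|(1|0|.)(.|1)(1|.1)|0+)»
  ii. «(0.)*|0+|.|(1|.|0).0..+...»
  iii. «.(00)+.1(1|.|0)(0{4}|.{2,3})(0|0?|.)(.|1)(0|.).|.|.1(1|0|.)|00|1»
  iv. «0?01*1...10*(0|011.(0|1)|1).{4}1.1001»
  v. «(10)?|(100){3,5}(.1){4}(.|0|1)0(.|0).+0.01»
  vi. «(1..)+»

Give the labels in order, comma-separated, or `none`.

iv

i → no match
ii → no match
iii → no match
iv → match
v → no match
vi → no match — must start with `1`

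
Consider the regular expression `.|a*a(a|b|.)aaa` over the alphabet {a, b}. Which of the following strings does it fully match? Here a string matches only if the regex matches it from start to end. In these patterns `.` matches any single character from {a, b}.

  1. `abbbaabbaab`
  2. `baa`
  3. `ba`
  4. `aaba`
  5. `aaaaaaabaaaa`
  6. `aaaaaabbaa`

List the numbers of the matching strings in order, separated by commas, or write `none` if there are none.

none

1 → no match
2 → no match
3 → no match
4 → no match
5 → no match
6 → no match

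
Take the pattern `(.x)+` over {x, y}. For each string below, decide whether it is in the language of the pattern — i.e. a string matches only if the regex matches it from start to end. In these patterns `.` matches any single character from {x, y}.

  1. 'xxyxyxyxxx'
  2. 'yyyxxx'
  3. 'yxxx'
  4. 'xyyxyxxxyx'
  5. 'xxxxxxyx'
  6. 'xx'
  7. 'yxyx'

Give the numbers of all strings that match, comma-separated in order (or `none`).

1, 3, 5, 6, 7

1 → match
2 → no match
3 → match
4 → no match
5 → match
6 → match
7 → match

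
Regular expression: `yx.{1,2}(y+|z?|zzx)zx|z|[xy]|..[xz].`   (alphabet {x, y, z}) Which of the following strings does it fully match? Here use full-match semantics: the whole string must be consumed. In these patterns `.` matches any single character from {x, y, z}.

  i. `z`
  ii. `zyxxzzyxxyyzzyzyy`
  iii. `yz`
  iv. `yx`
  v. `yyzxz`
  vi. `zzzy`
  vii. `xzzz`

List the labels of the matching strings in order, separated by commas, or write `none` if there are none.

i, vi, vii

i → match
ii → no match
iii → no match
iv → no match
v → no match
vi → match
vii → match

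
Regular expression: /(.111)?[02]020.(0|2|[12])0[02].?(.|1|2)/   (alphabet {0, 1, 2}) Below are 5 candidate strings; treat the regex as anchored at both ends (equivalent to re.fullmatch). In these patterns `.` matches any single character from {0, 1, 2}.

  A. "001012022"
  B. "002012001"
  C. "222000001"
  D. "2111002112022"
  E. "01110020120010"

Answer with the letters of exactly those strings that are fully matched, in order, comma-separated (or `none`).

A → no match
B → match
C → no match
D → no match
E → match

B, E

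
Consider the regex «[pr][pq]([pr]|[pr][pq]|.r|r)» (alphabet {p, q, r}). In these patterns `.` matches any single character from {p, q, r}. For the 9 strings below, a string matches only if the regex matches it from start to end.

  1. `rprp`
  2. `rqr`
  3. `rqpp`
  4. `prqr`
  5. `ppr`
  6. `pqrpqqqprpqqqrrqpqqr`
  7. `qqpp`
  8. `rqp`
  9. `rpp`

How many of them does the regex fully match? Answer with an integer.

6

1. `rprp` → match
2. `rqr` → match
3. `rqpp` → match
4. `prqr` → no match
5. `ppr` → match
6 → no match
7. `qqpp` → no match
8. `rqp` → match
9. `rpp` → match
Total matched: 6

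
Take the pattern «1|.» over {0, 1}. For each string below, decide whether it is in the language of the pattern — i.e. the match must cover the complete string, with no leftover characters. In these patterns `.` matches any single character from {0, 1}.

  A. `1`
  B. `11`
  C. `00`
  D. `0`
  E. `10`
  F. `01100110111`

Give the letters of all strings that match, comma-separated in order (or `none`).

A, D

A → match
B → no match
C → no match
D → match
E → no match
F → no match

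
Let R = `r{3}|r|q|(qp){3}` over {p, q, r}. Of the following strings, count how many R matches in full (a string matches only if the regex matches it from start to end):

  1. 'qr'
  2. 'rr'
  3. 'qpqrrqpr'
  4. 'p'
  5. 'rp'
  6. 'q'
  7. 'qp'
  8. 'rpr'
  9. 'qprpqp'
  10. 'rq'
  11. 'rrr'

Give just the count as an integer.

1. 'qr' → no match
2. 'rr' → no match
3. 'qpqrrqpr' → no match
4. 'p' → no match
5. 'rp' → no match
6. 'q' → match
7. 'qp' → no match
8. 'rpr' → no match
9. 'qprpqp' → no match
10. 'rq' → no match
11. 'rrr' → match
Total matched: 2

2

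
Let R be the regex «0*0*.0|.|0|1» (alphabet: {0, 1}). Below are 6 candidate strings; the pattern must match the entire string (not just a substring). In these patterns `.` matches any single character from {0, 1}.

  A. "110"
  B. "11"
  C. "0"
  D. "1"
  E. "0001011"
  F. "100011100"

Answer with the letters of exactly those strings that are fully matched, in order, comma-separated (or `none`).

C, D

A → no match
B → no match
C → match
D → match
E → no match
F → no match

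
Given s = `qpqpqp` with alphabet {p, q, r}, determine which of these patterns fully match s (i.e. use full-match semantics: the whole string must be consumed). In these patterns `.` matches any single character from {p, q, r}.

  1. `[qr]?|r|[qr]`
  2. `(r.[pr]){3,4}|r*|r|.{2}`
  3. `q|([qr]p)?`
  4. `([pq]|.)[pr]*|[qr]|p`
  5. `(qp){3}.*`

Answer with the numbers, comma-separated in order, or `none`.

1 → no match
2 → no match
3 → no match
4 → no match
5 → match

5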